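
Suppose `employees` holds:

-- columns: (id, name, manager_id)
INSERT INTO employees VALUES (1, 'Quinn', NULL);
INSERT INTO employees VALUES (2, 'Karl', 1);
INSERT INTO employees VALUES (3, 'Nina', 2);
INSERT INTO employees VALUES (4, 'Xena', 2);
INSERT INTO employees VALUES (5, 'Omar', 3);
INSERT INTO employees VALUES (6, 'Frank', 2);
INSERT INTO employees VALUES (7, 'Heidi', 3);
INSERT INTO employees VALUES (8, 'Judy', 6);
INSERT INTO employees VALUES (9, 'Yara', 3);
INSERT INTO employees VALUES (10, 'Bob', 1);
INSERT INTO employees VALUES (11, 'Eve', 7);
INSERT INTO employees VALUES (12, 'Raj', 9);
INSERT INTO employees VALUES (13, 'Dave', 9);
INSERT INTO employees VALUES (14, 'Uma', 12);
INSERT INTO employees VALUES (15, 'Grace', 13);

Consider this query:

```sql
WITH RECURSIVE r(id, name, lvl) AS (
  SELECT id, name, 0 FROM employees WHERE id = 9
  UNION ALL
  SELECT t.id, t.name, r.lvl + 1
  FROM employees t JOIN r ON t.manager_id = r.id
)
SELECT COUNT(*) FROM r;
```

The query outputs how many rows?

Base: id=9 (Yara) at lvl 0.
Iteration 1: rows with manager_id in {9} -> Raj (id 12, lvl 1), Dave (id 13, lvl 1).
Iteration 2: rows with manager_id in {12,13} -> Uma (id 14, lvl 2), Grace (id 15, lvl 2).
Iteration 3: no rows with manager_id in {14,15}; recursion stops.
Total rows emitted: 5.

5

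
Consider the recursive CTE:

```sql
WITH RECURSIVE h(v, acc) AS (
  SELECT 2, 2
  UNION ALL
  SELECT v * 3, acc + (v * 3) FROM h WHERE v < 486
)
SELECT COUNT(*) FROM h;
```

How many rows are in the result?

6

Base: v=2, acc=2.
Iteration 1: 2 < 486 holds -> v = 2 * 3 = 6, acc = 2 + 6 = 8.
Iteration 2: 6 < 486 holds -> v = 6 * 3 = 18, acc = 8 + 18 = 26.
Iteration 3: 18 < 486 holds -> v = 18 * 3 = 54, acc = 26 + 54 = 80.
Iteration 4: 54 < 486 holds -> v = 54 * 3 = 162, acc = 80 + 162 = 242.
Iteration 5: 162 < 486 holds -> v = 162 * 3 = 486, acc = 242 + 486 = 728.
Iteration 6: 486 < 486 fails; recursion stops.
Total rows emitted: 6.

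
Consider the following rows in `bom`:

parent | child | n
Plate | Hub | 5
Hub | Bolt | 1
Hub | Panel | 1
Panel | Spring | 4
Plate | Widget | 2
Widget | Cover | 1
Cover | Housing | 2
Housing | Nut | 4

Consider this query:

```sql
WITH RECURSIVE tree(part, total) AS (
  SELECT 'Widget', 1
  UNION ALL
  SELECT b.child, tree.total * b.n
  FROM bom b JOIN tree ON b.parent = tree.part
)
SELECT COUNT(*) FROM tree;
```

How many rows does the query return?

4

Base: (Widget, total=1).
Iteration 1: components of {Widget} -> Cover = 1*1 = 1.
Iteration 2: components of {Cover} -> Housing = 1*2 = 2.
Iteration 3: components of {Housing} -> Nut = 2*4 = 8.
Iteration 4: no further components; recursion stops.
Total rows emitted: 4.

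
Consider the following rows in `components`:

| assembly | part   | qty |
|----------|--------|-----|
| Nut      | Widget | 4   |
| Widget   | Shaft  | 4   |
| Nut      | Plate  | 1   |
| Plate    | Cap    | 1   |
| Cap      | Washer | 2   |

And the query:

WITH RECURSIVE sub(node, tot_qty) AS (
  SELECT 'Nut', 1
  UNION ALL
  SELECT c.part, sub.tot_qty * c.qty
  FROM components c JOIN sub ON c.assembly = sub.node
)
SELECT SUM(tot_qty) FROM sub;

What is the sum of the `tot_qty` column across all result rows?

Base: (Nut, tot_qty=1).
Iteration 1: components of {Nut} -> Plate = 1*1 = 1, Widget = 1*4 = 4.
Iteration 2: components of {Plate,Widget} -> Cap = 1*1 = 1, Shaft = 4*4 = 16.
Iteration 3: components of {Cap,Shaft} -> Washer = 1*2 = 2.
Iteration 4: no further components; recursion stops.
SUM(tot_qty) = 1 + 4 + 1 + 16 + 1 + 2 = 25.

25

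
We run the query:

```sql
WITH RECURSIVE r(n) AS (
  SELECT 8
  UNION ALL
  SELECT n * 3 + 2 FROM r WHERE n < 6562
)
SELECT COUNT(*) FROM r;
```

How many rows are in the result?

Base: n=8.
Iteration 1: 8 < 6562 holds -> n = 8 * 3 + 2 = 26.
Iteration 2: 26 < 6562 holds -> n = 26 * 3 + 2 = 80.
Iteration 3: 80 < 6562 holds -> n = 80 * 3 + 2 = 242.
Iteration 4: 242 < 6562 holds -> n = 242 * 3 + 2 = 728.
Iteration 5: 728 < 6562 holds -> n = 728 * 3 + 2 = 2186.
Iteration 6: 2186 < 6562 holds -> n = 2186 * 3 + 2 = 6560.
Iteration 7: 6560 < 6562 holds -> n = 6560 * 3 + 2 = 19682.
Iteration 8: 19682 < 6562 fails; recursion stops.
Total rows emitted: 8.

8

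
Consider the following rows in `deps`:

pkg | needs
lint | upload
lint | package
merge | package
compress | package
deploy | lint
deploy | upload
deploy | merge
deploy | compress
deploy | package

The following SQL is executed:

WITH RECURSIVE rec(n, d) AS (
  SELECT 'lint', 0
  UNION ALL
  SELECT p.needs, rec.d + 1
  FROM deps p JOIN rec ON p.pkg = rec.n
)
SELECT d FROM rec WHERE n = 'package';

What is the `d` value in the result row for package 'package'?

Base: (lint, d=0).
Iteration 1: edges from {lint} -> (package, d=1), (upload, d=1).
Iteration 2: no outgoing edges from {package,upload}; recursion stops.

1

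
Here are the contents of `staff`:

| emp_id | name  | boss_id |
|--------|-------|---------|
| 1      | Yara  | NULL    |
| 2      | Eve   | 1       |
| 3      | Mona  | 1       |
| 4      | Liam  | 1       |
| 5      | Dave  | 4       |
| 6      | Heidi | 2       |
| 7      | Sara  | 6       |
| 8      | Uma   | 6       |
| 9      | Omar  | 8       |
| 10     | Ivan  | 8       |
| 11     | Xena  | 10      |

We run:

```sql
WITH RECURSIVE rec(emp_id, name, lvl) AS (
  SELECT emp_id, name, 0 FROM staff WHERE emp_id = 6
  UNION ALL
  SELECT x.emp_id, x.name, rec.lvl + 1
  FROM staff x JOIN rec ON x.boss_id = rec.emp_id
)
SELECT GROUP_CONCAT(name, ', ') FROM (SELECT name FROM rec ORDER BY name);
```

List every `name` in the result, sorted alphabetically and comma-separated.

Base: emp_id=6 (Heidi) at lvl 0.
Iteration 1: rows with boss_id in {6} -> Sara (id 7, lvl 1), Uma (id 8, lvl 1).
Iteration 2: rows with boss_id in {7,8} -> Omar (id 9, lvl 2), Ivan (id 10, lvl 2).
Iteration 3: rows with boss_id in {9,10} -> Xena (id 11, lvl 3).
Iteration 4: no rows with boss_id in {11}; recursion stops.

Heidi, Ivan, Omar, Sara, Uma, Xena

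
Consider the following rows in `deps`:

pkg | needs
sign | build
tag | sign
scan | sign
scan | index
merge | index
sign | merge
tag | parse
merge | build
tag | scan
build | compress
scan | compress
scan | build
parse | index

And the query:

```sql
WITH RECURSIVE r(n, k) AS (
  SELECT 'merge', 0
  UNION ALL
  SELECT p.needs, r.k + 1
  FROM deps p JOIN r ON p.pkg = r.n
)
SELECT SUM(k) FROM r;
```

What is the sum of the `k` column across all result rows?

Base: (merge, k=0).
Iteration 1: edges from {merge} -> (build, k=1), (index, k=1).
Iteration 2: edges from {build,index} -> (compress, k=2).
Iteration 3: no outgoing edges from {compress}; recursion stops.
SUM(k) = 0 + 1 + 1 + 2 = 4.

4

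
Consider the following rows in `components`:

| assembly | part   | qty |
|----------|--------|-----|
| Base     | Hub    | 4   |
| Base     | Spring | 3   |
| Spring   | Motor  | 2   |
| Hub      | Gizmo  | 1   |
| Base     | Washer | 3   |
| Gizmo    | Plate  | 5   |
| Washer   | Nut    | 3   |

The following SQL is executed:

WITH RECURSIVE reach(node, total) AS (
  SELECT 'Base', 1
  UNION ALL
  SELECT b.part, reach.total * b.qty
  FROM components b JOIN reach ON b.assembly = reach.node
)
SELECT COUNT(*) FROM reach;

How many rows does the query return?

Base: (Base, total=1).
Iteration 1: components of {Base} -> Hub = 1*4 = 4, Spring = 1*3 = 3, Washer = 1*3 = 3.
Iteration 2: components of {Hub,Spring,Washer} -> Gizmo = 4*1 = 4, Motor = 3*2 = 6, Nut = 3*3 = 9.
Iteration 3: components of {Gizmo,Motor,Nut} -> Plate = 4*5 = 20.
Iteration 4: no further components; recursion stops.
Total rows emitted: 8.

8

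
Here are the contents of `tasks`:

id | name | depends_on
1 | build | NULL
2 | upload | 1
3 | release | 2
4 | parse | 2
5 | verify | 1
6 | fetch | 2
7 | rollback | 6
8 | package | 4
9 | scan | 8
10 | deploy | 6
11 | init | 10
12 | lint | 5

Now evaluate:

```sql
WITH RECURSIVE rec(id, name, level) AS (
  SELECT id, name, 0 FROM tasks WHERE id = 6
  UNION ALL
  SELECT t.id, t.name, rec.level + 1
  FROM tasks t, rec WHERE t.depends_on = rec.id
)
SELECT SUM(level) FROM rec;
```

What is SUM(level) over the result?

Base: id=6 (fetch) at level 0.
Iteration 1: rows with depends_on in {6} -> rollback (id 7, level 1), deploy (id 10, level 1).
Iteration 2: rows with depends_on in {7,10} -> init (id 11, level 2).
Iteration 3: no rows with depends_on in {11}; recursion stops.
SUM(level) = 0 + 1 + 1 + 2 = 4.

4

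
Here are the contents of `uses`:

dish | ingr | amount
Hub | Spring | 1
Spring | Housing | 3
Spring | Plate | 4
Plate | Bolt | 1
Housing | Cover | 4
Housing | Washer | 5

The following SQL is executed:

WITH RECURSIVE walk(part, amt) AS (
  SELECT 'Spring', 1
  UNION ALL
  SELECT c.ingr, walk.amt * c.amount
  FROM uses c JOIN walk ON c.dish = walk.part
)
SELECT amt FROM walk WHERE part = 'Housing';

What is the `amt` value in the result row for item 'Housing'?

Base: (Spring, amt=1).
Iteration 1: components of {Spring} -> Housing = 1*3 = 3, Plate = 1*4 = 4.
Iteration 2: components of {Housing,Plate} -> Bolt = 4*1 = 4, Cover = 3*4 = 12, Washer = 3*5 = 15.
Iteration 3: no further components; recursion stops.

3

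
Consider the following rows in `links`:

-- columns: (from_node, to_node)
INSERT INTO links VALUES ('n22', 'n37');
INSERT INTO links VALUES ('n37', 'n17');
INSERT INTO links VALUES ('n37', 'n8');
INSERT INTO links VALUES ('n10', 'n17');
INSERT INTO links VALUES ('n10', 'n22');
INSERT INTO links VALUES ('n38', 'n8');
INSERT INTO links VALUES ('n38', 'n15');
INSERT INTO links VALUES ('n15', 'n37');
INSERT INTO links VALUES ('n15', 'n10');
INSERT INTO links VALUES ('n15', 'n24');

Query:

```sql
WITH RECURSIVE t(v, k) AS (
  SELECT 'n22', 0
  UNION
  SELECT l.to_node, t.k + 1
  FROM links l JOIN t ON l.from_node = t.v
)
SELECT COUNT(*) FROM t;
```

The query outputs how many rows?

Base: (n22, k=0).
Iteration 1: edges from {n22} -> (n37, k=1).
Iteration 2: edges from {n37} -> (n17, k=2), (n8, k=2).
Iteration 3: no outgoing edges from {n17,n8}; recursion stops.
Total rows emitted: 4.

4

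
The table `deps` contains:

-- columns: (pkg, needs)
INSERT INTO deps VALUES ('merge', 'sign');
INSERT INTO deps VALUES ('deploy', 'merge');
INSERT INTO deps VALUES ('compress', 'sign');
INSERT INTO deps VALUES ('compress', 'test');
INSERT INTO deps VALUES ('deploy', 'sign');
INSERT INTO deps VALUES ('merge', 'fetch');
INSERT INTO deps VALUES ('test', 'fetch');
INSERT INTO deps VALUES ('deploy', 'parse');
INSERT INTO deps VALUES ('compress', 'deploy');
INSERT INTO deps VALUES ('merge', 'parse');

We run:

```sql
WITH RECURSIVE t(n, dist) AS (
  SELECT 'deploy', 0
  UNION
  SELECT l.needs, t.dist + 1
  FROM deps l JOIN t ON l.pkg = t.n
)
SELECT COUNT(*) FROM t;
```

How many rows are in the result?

Base: (deploy, dist=0).
Iteration 1: edges from {deploy} -> (merge, dist=1), (parse, dist=1), (sign, dist=1).
Iteration 2: edges from {merge,parse,sign} -> (fetch, dist=2), (parse, dist=2), (sign, dist=2).
Iteration 3: no outgoing edges from {fetch,parse,sign}; recursion stops.
Total rows emitted: 7.

7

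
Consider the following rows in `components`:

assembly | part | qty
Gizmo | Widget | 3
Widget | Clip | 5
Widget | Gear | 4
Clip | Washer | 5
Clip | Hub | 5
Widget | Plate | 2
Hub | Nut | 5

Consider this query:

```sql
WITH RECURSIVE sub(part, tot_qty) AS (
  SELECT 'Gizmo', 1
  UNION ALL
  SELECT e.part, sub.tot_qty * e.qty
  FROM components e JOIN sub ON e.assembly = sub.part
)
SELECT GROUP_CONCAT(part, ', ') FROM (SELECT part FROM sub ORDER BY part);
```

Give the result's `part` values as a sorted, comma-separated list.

Base: (Gizmo, tot_qty=1).
Iteration 1: components of {Gizmo} -> Widget = 1*3 = 3.
Iteration 2: components of {Widget} -> Clip = 3*5 = 15, Gear = 3*4 = 12, Plate = 3*2 = 6.
Iteration 3: components of {Clip,Gear,Plate} -> Hub = 15*5 = 75, Washer = 15*5 = 75.
Iteration 4: components of {Hub,Washer} -> Nut = 75*5 = 375.
Iteration 5: no further components; recursion stops.

Clip, Gear, Gizmo, Hub, Nut, Plate, Washer, Widget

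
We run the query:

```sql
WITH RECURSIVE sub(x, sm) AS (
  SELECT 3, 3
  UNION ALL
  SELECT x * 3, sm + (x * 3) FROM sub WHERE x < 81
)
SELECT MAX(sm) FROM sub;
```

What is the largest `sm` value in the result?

120

Base: x=3, sm=3.
Iteration 1: 3 < 81 holds -> x = 3 * 3 = 9, sm = 3 + 9 = 12.
Iteration 2: 9 < 81 holds -> x = 9 * 3 = 27, sm = 12 + 27 = 39.
Iteration 3: 27 < 81 holds -> x = 27 * 3 = 81, sm = 39 + 81 = 120.
Iteration 4: 81 < 81 fails; recursion stops.
sm values: 3, 12, 39, 120; the maximum is 120.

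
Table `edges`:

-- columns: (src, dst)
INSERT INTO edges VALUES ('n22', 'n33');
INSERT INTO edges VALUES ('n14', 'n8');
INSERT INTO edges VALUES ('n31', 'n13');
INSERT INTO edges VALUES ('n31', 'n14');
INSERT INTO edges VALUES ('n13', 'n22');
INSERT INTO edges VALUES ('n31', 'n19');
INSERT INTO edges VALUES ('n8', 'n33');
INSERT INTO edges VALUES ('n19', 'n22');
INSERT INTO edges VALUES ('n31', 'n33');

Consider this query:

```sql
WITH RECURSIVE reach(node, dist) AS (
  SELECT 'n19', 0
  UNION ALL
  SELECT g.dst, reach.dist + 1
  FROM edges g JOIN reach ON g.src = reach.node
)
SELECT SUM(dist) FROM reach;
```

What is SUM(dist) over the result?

Base: (n19, dist=0).
Iteration 1: edges from {n19} -> (n22, dist=1).
Iteration 2: edges from {n22} -> (n33, dist=2).
Iteration 3: no outgoing edges from {n33}; recursion stops.
SUM(dist) = 0 + 1 + 2 = 3.

3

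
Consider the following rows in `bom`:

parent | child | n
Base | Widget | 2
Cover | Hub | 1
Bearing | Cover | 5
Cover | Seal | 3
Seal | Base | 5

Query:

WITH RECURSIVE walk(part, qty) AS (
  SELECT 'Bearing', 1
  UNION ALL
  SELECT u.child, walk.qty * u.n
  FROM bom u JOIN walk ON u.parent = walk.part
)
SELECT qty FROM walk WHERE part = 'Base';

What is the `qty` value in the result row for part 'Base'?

Base: (Bearing, qty=1).
Iteration 1: components of {Bearing} -> Cover = 1*5 = 5.
Iteration 2: components of {Cover} -> Hub = 5*1 = 5, Seal = 5*3 = 15.
Iteration 3: components of {Hub,Seal} -> Base = 15*5 = 75.
Iteration 4: components of {Base} -> Widget = 75*2 = 150.
Iteration 5: no further components; recursion stops.

75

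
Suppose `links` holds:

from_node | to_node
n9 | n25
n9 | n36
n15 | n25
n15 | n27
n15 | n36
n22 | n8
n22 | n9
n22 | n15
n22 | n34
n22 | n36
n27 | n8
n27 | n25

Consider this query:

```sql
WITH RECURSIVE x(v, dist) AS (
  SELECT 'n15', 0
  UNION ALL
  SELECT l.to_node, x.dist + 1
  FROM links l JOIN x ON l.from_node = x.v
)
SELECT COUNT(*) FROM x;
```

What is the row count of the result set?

Base: (n15, dist=0).
Iteration 1: edges from {n15} -> (n25, dist=1), (n27, dist=1), (n36, dist=1).
Iteration 2: edges from {n25,n27,n36} -> (n25, dist=2), (n8, dist=2).
Iteration 3: no outgoing edges from {n25,n8}; recursion stops.
Total rows emitted: 6.

6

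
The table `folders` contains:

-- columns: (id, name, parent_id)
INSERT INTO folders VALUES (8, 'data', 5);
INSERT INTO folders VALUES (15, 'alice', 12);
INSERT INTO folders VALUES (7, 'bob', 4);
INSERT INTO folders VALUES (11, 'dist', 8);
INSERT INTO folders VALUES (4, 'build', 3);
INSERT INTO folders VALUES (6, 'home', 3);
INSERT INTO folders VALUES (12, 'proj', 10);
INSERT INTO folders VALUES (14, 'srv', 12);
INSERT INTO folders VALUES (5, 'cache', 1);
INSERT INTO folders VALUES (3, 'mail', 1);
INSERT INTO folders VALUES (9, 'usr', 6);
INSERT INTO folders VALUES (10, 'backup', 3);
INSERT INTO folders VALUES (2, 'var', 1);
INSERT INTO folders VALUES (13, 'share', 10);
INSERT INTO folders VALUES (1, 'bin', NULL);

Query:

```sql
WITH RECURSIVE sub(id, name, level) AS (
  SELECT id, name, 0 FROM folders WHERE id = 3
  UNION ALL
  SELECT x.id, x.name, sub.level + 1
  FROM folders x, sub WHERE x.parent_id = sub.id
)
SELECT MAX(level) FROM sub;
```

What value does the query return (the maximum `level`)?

3

Base: id=3 (mail) at level 0.
Iteration 1: rows with parent_id in {3} -> build (id 4, level 1), home (id 6, level 1), backup (id 10, level 1).
Iteration 2: rows with parent_id in {4,6,10} -> bob (id 7, level 2), usr (id 9, level 2), proj (id 12, level 2), share (id 13, level 2).
Iteration 3: rows with parent_id in {7,9,12,13} -> srv (id 14, level 3), alice (id 15, level 3).
Iteration 4: no rows with parent_id in {14,15}; recursion stops.
level values: 0, 1, 1, 1, 2, 2, 2, 2, 3, 3; the maximum is 3.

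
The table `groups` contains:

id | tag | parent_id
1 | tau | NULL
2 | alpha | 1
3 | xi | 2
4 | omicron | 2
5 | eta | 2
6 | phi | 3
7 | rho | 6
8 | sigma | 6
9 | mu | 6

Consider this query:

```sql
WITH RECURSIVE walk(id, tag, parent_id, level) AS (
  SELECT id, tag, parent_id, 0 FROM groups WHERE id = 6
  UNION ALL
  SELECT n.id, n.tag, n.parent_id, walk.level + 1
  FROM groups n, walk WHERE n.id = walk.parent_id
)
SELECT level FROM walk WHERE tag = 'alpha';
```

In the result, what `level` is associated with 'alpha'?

Base: id=6 (phi), parent_id=3, level 0.
Iteration 1: join on id=3 -> xi (id 3, parent_id=2, level 1).
Iteration 2: join on id=2 -> alpha (id 2, parent_id=1, level 2).
Iteration 3: join on id=1 -> tau (id 1, parent_id=NULL, level 3).
Iteration 4: parent_id is NULL; no match; recursion stops.

2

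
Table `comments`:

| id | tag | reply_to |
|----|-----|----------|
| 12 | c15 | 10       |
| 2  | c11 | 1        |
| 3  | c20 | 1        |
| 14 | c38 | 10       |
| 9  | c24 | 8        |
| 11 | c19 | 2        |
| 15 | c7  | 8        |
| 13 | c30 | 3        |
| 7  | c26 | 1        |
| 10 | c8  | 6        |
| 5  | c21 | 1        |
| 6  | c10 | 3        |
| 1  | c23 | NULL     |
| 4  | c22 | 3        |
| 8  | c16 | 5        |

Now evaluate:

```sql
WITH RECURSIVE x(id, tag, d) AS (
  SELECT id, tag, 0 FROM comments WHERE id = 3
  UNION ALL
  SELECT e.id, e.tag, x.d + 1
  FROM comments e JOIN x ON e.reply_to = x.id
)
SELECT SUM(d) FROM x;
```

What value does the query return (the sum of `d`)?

11

Base: id=3 (c20) at d 0.
Iteration 1: rows with reply_to in {3} -> c22 (id 4, d 1), c10 (id 6, d 1), c30 (id 13, d 1).
Iteration 2: rows with reply_to in {4,6,13} -> c8 (id 10, d 2).
Iteration 3: rows with reply_to in {10} -> c15 (id 12, d 3), c38 (id 14, d 3).
Iteration 4: no rows with reply_to in {12,14}; recursion stops.
SUM(d) = 0 + 1 + 1 + 1 + 2 + 3 + 3 = 11.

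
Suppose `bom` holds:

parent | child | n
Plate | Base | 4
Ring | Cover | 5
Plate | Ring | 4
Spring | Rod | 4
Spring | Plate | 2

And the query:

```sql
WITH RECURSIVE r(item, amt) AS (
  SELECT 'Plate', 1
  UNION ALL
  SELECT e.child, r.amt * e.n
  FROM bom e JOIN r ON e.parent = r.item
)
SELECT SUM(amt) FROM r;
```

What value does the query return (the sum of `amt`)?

Base: (Plate, amt=1).
Iteration 1: components of {Plate} -> Base = 1*4 = 4, Ring = 1*4 = 4.
Iteration 2: components of {Base,Ring} -> Cover = 4*5 = 20.
Iteration 3: no further components; recursion stops.
SUM(amt) = 1 + 4 + 4 + 20 = 29.

29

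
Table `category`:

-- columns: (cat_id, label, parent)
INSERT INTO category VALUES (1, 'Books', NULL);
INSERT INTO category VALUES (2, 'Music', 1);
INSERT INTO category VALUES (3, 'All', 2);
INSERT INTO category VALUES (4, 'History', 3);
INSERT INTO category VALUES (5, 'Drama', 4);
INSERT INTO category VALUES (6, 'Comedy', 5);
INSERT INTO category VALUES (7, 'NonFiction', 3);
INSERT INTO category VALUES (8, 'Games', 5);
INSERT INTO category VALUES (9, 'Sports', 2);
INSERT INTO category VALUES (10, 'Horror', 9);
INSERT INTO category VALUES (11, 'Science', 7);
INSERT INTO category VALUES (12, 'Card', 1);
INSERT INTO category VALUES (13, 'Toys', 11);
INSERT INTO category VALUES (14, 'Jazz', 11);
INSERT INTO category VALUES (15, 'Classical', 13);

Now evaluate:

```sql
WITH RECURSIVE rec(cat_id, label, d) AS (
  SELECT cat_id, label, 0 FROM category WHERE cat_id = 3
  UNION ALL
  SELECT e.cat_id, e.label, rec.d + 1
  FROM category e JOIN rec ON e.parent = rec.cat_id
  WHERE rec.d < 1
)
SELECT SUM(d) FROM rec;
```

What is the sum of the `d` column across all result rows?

2

Base: cat_id=3 (All) at d 0.
Iteration 1: rows with parent in {3} -> History (id 4, d 1), NonFiction (id 7, d 1).
Iteration 2: d < 1 fails for all current rows; recursion stops.
SUM(d) = 0 + 1 + 1 = 2.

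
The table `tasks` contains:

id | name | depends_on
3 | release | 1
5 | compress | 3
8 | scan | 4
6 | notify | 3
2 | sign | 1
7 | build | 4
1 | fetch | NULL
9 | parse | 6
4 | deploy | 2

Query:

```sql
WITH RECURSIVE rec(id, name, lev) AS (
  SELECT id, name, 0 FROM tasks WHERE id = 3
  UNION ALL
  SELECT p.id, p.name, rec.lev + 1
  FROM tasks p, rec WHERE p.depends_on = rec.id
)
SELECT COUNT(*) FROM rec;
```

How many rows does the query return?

4

Base: id=3 (release) at lev 0.
Iteration 1: rows with depends_on in {3} -> compress (id 5, lev 1), notify (id 6, lev 1).
Iteration 2: rows with depends_on in {5,6} -> parse (id 9, lev 2).
Iteration 3: no rows with depends_on in {9}; recursion stops.
Total rows emitted: 4.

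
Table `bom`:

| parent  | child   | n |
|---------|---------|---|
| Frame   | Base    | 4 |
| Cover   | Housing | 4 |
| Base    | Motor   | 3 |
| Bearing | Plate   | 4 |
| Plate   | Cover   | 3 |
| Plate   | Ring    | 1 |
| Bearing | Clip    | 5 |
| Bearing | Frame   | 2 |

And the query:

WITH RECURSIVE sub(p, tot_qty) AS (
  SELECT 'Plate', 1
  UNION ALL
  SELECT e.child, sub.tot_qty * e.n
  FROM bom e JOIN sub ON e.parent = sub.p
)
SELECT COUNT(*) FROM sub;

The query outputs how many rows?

4

Base: (Plate, tot_qty=1).
Iteration 1: components of {Plate} -> Cover = 1*3 = 3, Ring = 1*1 = 1.
Iteration 2: components of {Cover,Ring} -> Housing = 3*4 = 12.
Iteration 3: no further components; recursion stops.
Total rows emitted: 4.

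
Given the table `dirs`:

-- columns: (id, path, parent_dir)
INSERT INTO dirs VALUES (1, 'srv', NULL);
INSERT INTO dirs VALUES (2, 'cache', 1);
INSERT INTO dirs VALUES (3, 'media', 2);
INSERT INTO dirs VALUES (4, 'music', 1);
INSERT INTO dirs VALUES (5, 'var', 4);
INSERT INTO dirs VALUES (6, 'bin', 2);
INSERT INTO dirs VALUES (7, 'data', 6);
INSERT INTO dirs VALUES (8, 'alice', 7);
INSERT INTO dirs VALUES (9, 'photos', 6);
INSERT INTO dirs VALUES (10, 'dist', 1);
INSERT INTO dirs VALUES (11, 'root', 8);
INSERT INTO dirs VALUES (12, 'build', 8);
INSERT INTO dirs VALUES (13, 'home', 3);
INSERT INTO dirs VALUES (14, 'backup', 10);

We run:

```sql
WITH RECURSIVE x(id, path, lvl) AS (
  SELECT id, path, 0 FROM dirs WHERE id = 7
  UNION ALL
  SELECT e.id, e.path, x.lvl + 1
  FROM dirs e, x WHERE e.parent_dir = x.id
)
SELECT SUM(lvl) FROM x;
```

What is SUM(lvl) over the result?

Base: id=7 (data) at lvl 0.
Iteration 1: rows with parent_dir in {7} -> alice (id 8, lvl 1).
Iteration 2: rows with parent_dir in {8} -> root (id 11, lvl 2), build (id 12, lvl 2).
Iteration 3: no rows with parent_dir in {11,12}; recursion stops.
SUM(lvl) = 0 + 1 + 2 + 2 = 5.

5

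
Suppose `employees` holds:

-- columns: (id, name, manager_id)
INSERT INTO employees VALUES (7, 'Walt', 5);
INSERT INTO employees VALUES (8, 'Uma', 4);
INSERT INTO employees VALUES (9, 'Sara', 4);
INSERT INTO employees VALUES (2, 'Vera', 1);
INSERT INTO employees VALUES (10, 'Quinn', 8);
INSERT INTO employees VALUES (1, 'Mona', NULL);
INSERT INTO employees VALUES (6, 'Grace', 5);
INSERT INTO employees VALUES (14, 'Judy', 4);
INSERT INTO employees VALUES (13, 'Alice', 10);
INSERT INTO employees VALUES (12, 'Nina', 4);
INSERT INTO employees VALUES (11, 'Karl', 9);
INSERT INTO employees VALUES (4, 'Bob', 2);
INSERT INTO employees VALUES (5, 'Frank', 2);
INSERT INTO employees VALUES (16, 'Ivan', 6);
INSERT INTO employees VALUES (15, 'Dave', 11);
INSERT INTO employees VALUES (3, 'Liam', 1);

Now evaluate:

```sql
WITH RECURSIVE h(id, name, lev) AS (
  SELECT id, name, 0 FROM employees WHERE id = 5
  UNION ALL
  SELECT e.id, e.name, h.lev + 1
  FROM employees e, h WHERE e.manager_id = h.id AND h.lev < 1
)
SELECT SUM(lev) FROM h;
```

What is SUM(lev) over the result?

Base: id=5 (Frank) at lev 0.
Iteration 1: rows with manager_id in {5} -> Grace (id 6, lev 1), Walt (id 7, lev 1).
Iteration 2: lev < 1 fails for all current rows; recursion stops.
SUM(lev) = 0 + 1 + 1 = 2.

2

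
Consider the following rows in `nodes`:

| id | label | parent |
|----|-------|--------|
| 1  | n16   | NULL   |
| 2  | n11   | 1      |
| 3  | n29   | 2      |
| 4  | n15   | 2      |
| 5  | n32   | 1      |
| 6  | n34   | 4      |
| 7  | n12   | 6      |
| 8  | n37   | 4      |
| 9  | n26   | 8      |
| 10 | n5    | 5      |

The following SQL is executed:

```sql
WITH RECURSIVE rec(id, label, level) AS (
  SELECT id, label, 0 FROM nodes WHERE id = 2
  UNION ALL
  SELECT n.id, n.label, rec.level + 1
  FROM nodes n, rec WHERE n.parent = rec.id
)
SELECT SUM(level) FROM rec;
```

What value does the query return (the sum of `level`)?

Base: id=2 (n11) at level 0.
Iteration 1: rows with parent in {2} -> n29 (id 3, level 1), n15 (id 4, level 1).
Iteration 2: rows with parent in {3,4} -> n34 (id 6, level 2), n37 (id 8, level 2).
Iteration 3: rows with parent in {6,8} -> n12 (id 7, level 3), n26 (id 9, level 3).
Iteration 4: no rows with parent in {7,9}; recursion stops.
SUM(level) = 0 + 1 + 1 + 2 + 2 + 3 + 3 = 12.

12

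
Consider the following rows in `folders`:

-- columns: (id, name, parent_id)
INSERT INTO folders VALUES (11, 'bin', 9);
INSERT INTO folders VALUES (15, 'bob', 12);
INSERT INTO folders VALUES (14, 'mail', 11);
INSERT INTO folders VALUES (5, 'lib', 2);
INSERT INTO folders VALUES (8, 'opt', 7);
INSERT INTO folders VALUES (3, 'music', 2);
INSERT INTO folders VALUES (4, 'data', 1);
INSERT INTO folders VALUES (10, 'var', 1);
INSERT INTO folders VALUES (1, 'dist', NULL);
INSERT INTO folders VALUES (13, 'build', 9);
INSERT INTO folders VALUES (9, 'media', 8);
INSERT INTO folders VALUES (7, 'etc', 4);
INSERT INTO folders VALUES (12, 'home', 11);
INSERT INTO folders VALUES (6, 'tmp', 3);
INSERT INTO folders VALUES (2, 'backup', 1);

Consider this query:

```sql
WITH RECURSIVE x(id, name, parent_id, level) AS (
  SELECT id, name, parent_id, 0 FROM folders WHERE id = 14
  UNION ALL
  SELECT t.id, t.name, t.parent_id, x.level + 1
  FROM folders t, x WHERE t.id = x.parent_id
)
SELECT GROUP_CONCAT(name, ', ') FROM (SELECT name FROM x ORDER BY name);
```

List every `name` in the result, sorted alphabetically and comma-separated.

bin, data, dist, etc, mail, media, opt

Base: id=14 (mail), parent_id=11, level 0.
Iteration 1: join on id=11 -> bin (id 11, parent_id=9, level 1).
Iteration 2: join on id=9 -> media (id 9, parent_id=8, level 2).
Iteration 3: join on id=8 -> opt (id 8, parent_id=7, level 3).
Iteration 4: join on id=7 -> etc (id 7, parent_id=4, level 4).
Iteration 5: join on id=4 -> data (id 4, parent_id=1, level 5).
Iteration 6: join on id=1 -> dist (id 1, parent_id=NULL, level 6).
Iteration 7: parent_id is NULL; no match; recursion stops.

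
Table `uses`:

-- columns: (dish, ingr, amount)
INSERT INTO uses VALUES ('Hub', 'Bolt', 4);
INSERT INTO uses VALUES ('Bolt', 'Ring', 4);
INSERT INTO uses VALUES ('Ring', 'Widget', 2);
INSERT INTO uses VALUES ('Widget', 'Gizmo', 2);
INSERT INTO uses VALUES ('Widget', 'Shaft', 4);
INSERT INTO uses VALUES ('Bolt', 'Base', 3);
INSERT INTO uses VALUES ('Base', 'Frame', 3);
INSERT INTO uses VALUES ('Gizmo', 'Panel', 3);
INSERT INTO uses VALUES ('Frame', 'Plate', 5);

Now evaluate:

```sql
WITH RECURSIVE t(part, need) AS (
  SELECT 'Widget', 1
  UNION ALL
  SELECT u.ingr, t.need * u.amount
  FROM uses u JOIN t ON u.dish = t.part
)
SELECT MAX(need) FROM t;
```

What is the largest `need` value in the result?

6

Base: (Widget, need=1).
Iteration 1: components of {Widget} -> Gizmo = 1*2 = 2, Shaft = 1*4 = 4.
Iteration 2: components of {Gizmo,Shaft} -> Panel = 2*3 = 6.
Iteration 3: no further components; recursion stops.
need values: 1, 2, 4, 6; the maximum is 6.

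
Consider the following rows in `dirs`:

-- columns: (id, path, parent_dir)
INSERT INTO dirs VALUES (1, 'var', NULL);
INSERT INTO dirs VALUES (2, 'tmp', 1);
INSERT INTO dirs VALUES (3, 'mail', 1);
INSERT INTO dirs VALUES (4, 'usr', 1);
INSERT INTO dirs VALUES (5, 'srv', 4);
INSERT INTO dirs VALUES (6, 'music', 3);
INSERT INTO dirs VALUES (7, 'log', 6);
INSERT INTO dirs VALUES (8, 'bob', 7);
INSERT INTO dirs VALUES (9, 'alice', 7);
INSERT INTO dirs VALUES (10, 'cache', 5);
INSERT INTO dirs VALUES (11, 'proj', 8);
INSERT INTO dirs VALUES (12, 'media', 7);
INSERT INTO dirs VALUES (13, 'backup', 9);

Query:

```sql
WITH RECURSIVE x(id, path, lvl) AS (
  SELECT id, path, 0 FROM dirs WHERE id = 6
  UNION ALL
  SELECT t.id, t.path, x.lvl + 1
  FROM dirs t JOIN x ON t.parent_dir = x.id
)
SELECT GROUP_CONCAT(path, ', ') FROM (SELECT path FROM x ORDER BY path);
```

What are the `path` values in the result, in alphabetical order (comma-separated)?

Base: id=6 (music) at lvl 0.
Iteration 1: rows with parent_dir in {6} -> log (id 7, lvl 1).
Iteration 2: rows with parent_dir in {7} -> bob (id 8, lvl 2), alice (id 9, lvl 2), media (id 12, lvl 2).
Iteration 3: rows with parent_dir in {8,9,12} -> proj (id 11, lvl 3), backup (id 13, lvl 3).
Iteration 4: no rows with parent_dir in {11,13}; recursion stops.

alice, backup, bob, log, media, music, proj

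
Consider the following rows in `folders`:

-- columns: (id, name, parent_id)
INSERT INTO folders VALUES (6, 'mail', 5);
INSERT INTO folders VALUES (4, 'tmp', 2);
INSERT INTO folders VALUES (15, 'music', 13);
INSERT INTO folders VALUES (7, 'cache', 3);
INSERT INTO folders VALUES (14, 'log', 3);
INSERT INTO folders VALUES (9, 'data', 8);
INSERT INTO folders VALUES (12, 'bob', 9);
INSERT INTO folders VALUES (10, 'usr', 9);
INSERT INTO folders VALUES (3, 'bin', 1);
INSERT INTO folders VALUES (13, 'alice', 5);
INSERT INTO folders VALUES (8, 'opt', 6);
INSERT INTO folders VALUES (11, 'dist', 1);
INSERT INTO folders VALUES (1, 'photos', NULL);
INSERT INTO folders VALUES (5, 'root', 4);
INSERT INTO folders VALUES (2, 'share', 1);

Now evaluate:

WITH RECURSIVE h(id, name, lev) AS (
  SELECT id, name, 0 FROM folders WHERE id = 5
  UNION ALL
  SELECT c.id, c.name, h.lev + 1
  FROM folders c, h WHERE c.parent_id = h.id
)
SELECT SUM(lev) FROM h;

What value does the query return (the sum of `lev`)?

Base: id=5 (root) at lev 0.
Iteration 1: rows with parent_id in {5} -> mail (id 6, lev 1), alice (id 13, lev 1).
Iteration 2: rows with parent_id in {6,13} -> opt (id 8, lev 2), music (id 15, lev 2).
Iteration 3: rows with parent_id in {8,15} -> data (id 9, lev 3).
Iteration 4: rows with parent_id in {9} -> usr (id 10, lev 4), bob (id 12, lev 4).
Iteration 5: no rows with parent_id in {10,12}; recursion stops.
SUM(lev) = 0 + 1 + 1 + 2 + 2 + 3 + 4 + 4 = 17.

17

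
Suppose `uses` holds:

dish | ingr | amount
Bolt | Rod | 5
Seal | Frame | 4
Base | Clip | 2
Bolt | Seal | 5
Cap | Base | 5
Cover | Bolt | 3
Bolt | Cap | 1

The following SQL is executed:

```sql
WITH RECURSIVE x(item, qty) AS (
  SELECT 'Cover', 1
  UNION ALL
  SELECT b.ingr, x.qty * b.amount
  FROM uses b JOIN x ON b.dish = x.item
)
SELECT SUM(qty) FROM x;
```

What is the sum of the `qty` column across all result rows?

Base: (Cover, qty=1).
Iteration 1: components of {Cover} -> Bolt = 1*3 = 3.
Iteration 2: components of {Bolt} -> Cap = 3*1 = 3, Rod = 3*5 = 15, Seal = 3*5 = 15.
Iteration 3: components of {Cap,Rod,Seal} -> Base = 3*5 = 15, Frame = 15*4 = 60.
Iteration 4: components of {Base,Frame} -> Clip = 15*2 = 30.
Iteration 5: no further components; recursion stops.
SUM(qty) = 1 + 3 + 3 + 15 + 15 + 15 + 60 + 30 = 142.

142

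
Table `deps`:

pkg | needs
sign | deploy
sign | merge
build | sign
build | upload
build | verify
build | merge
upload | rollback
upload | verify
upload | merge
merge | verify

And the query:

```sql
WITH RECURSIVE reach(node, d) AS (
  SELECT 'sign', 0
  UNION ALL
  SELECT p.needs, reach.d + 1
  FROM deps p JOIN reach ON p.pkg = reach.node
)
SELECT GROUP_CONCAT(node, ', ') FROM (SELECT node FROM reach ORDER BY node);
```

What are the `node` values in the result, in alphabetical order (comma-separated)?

deploy, merge, sign, verify

Base: (sign, d=0).
Iteration 1: edges from {sign} -> (deploy, d=1), (merge, d=1).
Iteration 2: edges from {deploy,merge} -> (verify, d=2).
Iteration 3: no outgoing edges from {verify}; recursion stops.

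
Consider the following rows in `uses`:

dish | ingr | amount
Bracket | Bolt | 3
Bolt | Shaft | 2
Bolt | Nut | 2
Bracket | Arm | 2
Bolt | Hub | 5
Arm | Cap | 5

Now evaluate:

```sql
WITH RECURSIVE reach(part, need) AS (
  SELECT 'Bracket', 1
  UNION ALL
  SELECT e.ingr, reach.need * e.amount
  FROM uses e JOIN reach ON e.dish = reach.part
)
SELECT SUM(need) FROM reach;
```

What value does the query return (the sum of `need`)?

Base: (Bracket, need=1).
Iteration 1: components of {Bracket} -> Arm = 1*2 = 2, Bolt = 1*3 = 3.
Iteration 2: components of {Arm,Bolt} -> Cap = 2*5 = 10, Hub = 3*5 = 15, Nut = 3*2 = 6, Shaft = 3*2 = 6.
Iteration 3: no further components; recursion stops.
SUM(need) = 1 + 3 + 2 + 6 + 6 + 15 + 10 = 43.

43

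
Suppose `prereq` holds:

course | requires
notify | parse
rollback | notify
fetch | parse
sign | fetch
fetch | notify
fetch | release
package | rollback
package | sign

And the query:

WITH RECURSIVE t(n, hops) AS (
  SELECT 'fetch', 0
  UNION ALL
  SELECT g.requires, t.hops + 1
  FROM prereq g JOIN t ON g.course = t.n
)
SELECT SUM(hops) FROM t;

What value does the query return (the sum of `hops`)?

Base: (fetch, hops=0).
Iteration 1: edges from {fetch} -> (notify, hops=1), (parse, hops=1), (release, hops=1).
Iteration 2: edges from {notify,parse,release} -> (parse, hops=2).
Iteration 3: no outgoing edges from {parse}; recursion stops.
SUM(hops) = 0 + 1 + 1 + 1 + 2 = 5.

5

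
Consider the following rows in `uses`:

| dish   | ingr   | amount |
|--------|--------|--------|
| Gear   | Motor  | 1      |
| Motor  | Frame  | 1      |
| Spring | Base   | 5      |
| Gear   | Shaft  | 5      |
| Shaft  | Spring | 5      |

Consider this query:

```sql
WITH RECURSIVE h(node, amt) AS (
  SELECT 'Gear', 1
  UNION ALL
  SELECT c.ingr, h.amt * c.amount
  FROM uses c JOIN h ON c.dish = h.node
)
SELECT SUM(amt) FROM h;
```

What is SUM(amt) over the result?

Base: (Gear, amt=1).
Iteration 1: components of {Gear} -> Motor = 1*1 = 1, Shaft = 1*5 = 5.
Iteration 2: components of {Motor,Shaft} -> Frame = 1*1 = 1, Spring = 5*5 = 25.
Iteration 3: components of {Frame,Spring} -> Base = 25*5 = 125.
Iteration 4: no further components; recursion stops.
SUM(amt) = 1 + 5 + 1 + 25 + 1 + 125 = 158.

158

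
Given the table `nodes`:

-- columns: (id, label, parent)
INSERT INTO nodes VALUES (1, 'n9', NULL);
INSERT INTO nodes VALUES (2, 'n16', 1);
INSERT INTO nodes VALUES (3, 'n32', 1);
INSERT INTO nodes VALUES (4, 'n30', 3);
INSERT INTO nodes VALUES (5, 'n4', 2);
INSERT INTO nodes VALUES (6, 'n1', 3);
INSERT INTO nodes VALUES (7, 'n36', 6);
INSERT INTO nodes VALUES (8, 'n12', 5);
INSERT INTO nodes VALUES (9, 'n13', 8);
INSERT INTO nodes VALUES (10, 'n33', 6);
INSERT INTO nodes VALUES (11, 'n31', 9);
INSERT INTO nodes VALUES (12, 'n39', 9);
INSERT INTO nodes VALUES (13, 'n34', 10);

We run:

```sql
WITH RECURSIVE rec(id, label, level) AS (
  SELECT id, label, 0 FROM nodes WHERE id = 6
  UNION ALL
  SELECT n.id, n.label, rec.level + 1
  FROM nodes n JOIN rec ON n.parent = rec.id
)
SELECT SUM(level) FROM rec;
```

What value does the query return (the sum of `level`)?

Base: id=6 (n1) at level 0.
Iteration 1: rows with parent in {6} -> n36 (id 7, level 1), n33 (id 10, level 1).
Iteration 2: rows with parent in {7,10} -> n34 (id 13, level 2).
Iteration 3: no rows with parent in {13}; recursion stops.
SUM(level) = 0 + 1 + 1 + 2 = 4.

4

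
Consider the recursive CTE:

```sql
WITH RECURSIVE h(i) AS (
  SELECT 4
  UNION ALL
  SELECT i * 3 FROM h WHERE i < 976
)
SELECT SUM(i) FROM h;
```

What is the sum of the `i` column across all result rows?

Base: i=4.
Iteration 1: 4 < 976 holds -> i = 4 * 3 = 12.
Iteration 2: 12 < 976 holds -> i = 12 * 3 = 36.
Iteration 3: 36 < 976 holds -> i = 36 * 3 = 108.
Iteration 4: 108 < 976 holds -> i = 108 * 3 = 324.
Iteration 5: 324 < 976 holds -> i = 324 * 3 = 972.
Iteration 6: 972 < 976 holds -> i = 972 * 3 = 2916.
Iteration 7: 2916 < 976 fails; recursion stops.
SUM(i) = 4 + 12 + 36 + 108 + 324 + 972 + 2916 = 4372.

4372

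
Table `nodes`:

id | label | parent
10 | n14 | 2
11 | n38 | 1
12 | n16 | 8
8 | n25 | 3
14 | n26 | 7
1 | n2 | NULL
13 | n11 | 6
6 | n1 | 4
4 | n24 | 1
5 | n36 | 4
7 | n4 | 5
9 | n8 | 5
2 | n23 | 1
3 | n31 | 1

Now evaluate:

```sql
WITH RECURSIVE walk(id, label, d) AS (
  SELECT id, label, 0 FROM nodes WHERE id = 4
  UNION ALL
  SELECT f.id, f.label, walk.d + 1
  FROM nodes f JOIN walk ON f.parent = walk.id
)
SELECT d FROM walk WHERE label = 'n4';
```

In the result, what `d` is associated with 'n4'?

Base: id=4 (n24) at d 0.
Iteration 1: rows with parent in {4} -> n36 (id 5, d 1), n1 (id 6, d 1).
Iteration 2: rows with parent in {5,6} -> n4 (id 7, d 2), n8 (id 9, d 2), n11 (id 13, d 2).
Iteration 3: rows with parent in {7,9,13} -> n26 (id 14, d 3).
Iteration 4: no rows with parent in {14}; recursion stops.

2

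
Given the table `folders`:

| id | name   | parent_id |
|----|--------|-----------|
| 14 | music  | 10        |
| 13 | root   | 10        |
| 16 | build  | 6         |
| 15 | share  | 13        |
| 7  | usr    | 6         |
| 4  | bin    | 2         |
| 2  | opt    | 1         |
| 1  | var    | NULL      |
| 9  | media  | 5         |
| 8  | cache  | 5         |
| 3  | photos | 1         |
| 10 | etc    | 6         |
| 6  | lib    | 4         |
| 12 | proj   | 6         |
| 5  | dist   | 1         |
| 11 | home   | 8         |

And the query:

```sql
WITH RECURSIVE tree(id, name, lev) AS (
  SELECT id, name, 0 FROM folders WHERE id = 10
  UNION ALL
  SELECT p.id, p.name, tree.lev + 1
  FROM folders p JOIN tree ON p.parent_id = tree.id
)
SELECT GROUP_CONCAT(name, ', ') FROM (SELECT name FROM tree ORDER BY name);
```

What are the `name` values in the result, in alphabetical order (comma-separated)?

etc, music, root, share

Base: id=10 (etc) at lev 0.
Iteration 1: rows with parent_id in {10} -> root (id 13, lev 1), music (id 14, lev 1).
Iteration 2: rows with parent_id in {13,14} -> share (id 15, lev 2).
Iteration 3: no rows with parent_id in {15}; recursion stops.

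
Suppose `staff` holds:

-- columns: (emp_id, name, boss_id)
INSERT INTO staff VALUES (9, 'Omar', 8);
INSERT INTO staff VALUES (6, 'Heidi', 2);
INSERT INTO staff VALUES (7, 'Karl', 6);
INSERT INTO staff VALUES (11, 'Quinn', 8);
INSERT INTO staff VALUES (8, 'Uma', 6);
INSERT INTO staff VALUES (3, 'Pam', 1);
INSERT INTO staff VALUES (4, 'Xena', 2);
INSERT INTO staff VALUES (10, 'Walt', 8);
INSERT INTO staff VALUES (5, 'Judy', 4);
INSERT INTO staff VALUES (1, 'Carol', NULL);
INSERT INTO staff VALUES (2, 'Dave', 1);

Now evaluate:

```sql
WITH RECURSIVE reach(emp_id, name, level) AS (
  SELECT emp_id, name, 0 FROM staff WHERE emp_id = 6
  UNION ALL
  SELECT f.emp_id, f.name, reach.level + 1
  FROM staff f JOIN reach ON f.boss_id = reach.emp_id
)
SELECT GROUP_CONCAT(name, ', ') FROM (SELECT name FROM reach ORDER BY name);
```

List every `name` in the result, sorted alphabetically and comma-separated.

Base: emp_id=6 (Heidi) at level 0.
Iteration 1: rows with boss_id in {6} -> Karl (id 7, level 1), Uma (id 8, level 1).
Iteration 2: rows with boss_id in {7,8} -> Omar (id 9, level 2), Walt (id 10, level 2), Quinn (id 11, level 2).
Iteration 3: no rows with boss_id in {9,10,11}; recursion stops.

Heidi, Karl, Omar, Quinn, Uma, Walt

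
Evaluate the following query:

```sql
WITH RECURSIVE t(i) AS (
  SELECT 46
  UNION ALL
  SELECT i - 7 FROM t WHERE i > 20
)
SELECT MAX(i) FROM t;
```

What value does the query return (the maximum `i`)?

46

Base: i=46.
Iteration 1: 46 > 20 holds -> i = 46 - 7 = 39.
Iteration 2: 39 > 20 holds -> i = 39 - 7 = 32.
Iteration 3: 32 > 20 holds -> i = 32 - 7 = 25.
Iteration 4: 25 > 20 holds -> i = 25 - 7 = 18.
Iteration 5: 18 > 20 fails; recursion stops.
i values: 46, 39, 32, 25, 18; the maximum is 46.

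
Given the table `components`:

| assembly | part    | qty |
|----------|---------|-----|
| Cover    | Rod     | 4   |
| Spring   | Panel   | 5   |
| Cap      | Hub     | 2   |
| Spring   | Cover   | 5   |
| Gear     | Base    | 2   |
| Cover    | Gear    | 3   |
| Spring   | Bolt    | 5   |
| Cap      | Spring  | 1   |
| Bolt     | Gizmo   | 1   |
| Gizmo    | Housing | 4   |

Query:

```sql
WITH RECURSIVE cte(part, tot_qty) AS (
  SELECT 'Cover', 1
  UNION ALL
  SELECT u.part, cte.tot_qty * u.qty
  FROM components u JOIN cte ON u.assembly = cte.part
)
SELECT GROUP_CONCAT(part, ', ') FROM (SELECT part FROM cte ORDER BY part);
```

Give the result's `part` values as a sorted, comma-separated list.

Base, Cover, Gear, Rod

Base: (Cover, tot_qty=1).
Iteration 1: components of {Cover} -> Gear = 1*3 = 3, Rod = 1*4 = 4.
Iteration 2: components of {Gear,Rod} -> Base = 3*2 = 6.
Iteration 3: no further components; recursion stops.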